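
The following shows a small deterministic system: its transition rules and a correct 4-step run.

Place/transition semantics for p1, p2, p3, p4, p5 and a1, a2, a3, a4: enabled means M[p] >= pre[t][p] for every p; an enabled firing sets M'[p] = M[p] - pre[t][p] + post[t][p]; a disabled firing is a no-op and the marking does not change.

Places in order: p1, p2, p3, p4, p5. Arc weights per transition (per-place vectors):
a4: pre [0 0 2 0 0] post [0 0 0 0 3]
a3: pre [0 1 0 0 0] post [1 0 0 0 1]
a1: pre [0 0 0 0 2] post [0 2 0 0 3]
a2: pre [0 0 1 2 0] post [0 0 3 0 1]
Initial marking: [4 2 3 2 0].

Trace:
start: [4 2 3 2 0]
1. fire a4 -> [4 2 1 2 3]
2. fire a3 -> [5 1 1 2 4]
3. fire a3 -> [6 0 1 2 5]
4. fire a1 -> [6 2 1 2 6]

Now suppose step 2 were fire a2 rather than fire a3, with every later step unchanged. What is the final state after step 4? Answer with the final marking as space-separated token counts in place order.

(re-executing from step 2 with the substitution; state before step 2: [4 2 1 2 3])
2. fire a2 -> [4 2 3 0 4]
3. fire a3 -> [5 1 3 0 5]
4. fire a1 -> [5 3 3 0 6]

5 3 3 0 6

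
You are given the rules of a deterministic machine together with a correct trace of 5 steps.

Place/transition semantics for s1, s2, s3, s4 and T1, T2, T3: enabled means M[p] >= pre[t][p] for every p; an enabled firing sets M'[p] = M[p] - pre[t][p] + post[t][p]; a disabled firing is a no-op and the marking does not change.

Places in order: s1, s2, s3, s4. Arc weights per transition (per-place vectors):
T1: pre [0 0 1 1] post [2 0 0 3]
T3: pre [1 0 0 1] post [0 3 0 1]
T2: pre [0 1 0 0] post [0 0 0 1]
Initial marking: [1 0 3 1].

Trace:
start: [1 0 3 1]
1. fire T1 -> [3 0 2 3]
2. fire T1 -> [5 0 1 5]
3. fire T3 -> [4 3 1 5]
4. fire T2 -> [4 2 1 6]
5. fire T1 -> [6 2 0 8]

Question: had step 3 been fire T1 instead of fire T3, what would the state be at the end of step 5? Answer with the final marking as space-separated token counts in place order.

(re-executing from step 3 with the substitution; state before step 3: [5 0 1 5])
3. fire T1 -> [7 0 0 7]
4. fire T2 -> [7 0 0 7]
5. fire T1 -> [7 0 0 7]

7 0 0 7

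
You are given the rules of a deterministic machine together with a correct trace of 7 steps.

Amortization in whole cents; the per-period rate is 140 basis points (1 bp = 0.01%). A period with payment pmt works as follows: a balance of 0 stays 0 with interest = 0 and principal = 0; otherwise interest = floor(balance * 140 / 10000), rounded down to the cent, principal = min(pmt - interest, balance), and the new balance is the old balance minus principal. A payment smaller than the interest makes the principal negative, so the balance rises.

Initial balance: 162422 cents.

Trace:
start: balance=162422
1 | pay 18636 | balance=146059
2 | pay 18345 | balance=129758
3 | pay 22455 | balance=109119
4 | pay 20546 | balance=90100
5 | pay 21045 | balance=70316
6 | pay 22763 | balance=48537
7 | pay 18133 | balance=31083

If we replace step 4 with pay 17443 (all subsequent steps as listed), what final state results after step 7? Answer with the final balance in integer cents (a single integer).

(re-executing from step 4 with the substitution; state before step 4: balance=109119)
4 | pay 17443 | balance=93203
5 | pay 21045 | balance=73462
6 | pay 22763 | balance=51727
7 | pay 18133 | balance=34318

34318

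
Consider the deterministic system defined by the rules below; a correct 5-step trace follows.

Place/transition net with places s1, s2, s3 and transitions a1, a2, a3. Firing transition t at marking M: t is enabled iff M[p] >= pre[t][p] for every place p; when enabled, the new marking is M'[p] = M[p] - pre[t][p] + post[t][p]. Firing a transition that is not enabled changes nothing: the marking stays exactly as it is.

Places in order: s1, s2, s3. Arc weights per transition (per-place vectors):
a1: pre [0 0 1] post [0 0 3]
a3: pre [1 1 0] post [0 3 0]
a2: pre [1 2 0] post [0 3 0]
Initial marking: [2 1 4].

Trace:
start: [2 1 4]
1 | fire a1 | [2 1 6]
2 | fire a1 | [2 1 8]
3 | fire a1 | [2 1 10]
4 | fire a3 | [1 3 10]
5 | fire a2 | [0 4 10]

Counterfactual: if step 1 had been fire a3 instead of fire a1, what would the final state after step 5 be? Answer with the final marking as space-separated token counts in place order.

(re-executing from step 1 with the substitution; state before step 1: [2 1 4])
1 | fire a3 | [1 3 4]
2 | fire a1 | [1 3 6]
3 | fire a1 | [1 3 8]
4 | fire a3 | [0 5 8]
5 | fire a2 | [0 5 8]

0 5 8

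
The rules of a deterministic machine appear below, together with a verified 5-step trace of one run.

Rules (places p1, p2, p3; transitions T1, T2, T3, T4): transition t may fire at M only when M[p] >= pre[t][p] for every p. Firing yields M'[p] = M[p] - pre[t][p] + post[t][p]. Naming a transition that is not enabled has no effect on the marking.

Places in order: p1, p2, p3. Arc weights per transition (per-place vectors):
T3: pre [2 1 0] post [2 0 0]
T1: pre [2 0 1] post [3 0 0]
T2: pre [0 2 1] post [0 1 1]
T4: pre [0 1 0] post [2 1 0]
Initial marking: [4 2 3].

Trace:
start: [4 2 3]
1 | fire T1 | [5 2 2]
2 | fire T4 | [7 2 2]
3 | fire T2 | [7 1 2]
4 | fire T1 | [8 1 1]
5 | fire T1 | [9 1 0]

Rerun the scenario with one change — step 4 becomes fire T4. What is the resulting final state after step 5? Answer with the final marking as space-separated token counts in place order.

(re-executing from step 4 with the substitution; state before step 4: [7 1 2])
4 | fire T4 | [9 1 2]
5 | fire T1 | [10 1 1]

10 1 1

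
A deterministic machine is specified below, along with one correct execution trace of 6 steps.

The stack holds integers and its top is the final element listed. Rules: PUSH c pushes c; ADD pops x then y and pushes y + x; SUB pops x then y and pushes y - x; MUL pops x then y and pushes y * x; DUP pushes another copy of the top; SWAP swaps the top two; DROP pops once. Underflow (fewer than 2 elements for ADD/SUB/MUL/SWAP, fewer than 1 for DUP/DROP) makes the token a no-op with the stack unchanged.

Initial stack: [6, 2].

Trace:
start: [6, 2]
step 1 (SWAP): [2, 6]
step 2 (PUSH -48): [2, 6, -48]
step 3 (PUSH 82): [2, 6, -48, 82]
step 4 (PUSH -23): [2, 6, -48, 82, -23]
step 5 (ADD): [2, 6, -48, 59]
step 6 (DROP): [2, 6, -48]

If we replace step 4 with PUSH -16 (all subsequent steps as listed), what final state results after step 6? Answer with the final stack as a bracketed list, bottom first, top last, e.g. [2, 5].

(re-executing from step 4 with the substitution; state before step 4: [2, 6, -48, 82])
step 4 (PUSH -16): [2, 6, -48, 82, -16]
step 5 (ADD): [2, 6, -48, 66]
step 6 (DROP): [2, 6, -48]

[2, 6, -48]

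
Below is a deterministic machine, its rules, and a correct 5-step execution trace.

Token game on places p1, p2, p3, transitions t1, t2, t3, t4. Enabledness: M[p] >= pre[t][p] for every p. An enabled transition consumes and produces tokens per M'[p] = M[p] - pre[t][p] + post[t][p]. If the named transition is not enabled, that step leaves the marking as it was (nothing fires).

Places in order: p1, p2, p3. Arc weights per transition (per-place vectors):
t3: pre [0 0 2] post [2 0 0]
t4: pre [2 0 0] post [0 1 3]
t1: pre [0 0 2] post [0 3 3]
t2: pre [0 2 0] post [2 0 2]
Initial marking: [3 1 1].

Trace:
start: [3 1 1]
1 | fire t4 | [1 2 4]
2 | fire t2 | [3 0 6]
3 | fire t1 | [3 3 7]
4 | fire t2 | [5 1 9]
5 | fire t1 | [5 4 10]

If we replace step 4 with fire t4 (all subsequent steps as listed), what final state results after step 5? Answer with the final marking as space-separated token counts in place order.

(re-executing from step 4 with the substitution; state before step 4: [3 3 7])
4 | fire t4 | [1 4 10]
5 | fire t1 | [1 7 11]

1 7 11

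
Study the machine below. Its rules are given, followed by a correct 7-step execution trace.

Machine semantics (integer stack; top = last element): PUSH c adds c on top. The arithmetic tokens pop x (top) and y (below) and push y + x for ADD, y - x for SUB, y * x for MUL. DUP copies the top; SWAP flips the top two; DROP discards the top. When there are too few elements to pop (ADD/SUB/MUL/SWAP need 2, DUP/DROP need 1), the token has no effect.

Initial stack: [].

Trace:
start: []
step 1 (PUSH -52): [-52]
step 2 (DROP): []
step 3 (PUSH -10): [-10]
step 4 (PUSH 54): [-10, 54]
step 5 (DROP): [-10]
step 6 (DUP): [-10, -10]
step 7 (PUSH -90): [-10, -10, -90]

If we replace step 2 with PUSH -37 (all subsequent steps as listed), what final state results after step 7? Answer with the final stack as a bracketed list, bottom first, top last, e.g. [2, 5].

[-52, -37, -10, -10, -90]

(re-executing from step 2 with the substitution; state before step 2: [-52])
step 2 (PUSH -37): [-52, -37]
step 3 (PUSH -10): [-52, -37, -10]
step 4 (PUSH 54): [-52, -37, -10, 54]
step 5 (DROP): [-52, -37, -10]
step 6 (DUP): [-52, -37, -10, -10]
step 7 (PUSH -90): [-52, -37, -10, -10, -90]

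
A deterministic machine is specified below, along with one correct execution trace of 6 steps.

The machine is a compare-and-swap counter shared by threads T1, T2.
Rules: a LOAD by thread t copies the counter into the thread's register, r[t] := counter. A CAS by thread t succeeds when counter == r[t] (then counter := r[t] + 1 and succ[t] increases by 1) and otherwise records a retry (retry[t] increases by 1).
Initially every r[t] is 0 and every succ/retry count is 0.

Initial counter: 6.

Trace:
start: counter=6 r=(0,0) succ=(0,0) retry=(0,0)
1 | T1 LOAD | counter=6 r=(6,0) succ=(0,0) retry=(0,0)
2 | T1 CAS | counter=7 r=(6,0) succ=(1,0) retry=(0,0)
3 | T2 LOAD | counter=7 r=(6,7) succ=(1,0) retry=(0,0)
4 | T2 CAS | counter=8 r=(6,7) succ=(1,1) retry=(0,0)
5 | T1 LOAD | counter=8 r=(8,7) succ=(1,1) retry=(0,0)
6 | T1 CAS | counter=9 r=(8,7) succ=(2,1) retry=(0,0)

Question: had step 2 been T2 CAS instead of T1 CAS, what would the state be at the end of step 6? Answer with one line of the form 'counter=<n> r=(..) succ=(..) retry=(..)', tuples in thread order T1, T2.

counter=8 r=(7,6) succ=(1,1) retry=(0,1)

(re-executing from step 2 with the substitution; state before step 2: counter=6 r=(6,0) succ=(0,0) retry=(0,0))
2 | T2 CAS | counter=6 r=(6,0) succ=(0,0) retry=(0,1)
3 | T2 LOAD | counter=6 r=(6,6) succ=(0,0) retry=(0,1)
4 | T2 CAS | counter=7 r=(6,6) succ=(0,1) retry=(0,1)
5 | T1 LOAD | counter=7 r=(7,6) succ=(0,1) retry=(0,1)
6 | T1 CAS | counter=8 r=(7,6) succ=(1,1) retry=(0,1)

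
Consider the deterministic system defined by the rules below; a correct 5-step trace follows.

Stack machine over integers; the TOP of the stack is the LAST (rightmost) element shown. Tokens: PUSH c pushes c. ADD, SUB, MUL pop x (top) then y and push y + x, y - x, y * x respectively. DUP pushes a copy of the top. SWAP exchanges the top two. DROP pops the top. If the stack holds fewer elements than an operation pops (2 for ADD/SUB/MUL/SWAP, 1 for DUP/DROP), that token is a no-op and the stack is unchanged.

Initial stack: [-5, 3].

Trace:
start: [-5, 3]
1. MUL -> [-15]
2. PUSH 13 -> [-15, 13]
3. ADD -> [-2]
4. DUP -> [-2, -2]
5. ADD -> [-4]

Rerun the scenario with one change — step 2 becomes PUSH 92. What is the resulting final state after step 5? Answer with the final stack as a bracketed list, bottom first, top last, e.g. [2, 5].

(re-executing from step 2 with the substitution; state before step 2: [-15])
2. PUSH 92 -> [-15, 92]
3. ADD -> [77]
4. DUP -> [77, 77]
5. ADD -> [154]

[154]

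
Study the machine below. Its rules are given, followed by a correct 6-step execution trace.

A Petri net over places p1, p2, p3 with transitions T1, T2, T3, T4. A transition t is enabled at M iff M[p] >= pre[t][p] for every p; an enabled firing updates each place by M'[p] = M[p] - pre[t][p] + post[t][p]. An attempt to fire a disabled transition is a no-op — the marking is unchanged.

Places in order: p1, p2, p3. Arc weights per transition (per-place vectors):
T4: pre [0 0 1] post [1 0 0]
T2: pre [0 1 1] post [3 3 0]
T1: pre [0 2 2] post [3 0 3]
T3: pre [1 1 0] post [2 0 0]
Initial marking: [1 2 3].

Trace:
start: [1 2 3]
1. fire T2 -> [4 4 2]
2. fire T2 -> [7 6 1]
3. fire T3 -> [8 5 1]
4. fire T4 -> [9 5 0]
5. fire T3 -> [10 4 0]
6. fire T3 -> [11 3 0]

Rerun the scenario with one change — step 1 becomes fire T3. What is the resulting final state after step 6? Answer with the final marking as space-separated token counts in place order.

(re-executing from step 1 with the substitution; state before step 1: [1 2 3])
1. fire T3 -> [2 1 3]
2. fire T2 -> [5 3 2]
3. fire T3 -> [6 2 2]
4. fire T4 -> [7 2 1]
5. fire T3 -> [8 1 1]
6. fire T3 -> [9 0 1]

9 0 1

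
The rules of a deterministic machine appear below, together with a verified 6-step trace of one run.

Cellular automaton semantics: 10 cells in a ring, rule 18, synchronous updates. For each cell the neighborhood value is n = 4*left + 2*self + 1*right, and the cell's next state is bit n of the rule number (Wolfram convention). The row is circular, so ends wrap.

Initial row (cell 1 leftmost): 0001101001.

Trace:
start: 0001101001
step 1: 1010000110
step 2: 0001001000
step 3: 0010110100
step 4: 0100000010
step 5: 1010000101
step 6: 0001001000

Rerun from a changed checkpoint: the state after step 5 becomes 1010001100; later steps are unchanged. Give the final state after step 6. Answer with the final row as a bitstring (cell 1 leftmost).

0001010011

state after step 5 := 1010001100
step 6: 0001010011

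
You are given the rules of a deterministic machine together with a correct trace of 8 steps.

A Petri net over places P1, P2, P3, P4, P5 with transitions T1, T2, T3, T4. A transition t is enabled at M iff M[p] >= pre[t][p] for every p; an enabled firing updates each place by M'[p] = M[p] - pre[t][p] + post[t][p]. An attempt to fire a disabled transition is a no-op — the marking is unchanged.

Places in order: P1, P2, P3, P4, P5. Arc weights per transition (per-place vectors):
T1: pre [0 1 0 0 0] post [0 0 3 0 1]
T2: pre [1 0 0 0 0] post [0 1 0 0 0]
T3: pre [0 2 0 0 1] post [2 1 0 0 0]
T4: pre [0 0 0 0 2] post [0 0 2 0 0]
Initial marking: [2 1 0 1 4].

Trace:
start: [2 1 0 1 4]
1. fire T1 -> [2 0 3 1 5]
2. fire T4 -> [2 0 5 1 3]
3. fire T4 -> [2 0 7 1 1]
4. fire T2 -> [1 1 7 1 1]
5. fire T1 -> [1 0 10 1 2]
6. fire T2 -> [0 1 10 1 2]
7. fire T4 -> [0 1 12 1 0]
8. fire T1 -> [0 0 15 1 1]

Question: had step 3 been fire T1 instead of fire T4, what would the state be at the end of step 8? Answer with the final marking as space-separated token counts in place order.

0 0 13 1 3

(re-executing from step 3 with the substitution; state before step 3: [2 0 5 1 3])
3. fire T1 -> [2 0 5 1 3]
4. fire T2 -> [1 1 5 1 3]
5. fire T1 -> [1 0 8 1 4]
6. fire T2 -> [0 1 8 1 4]
7. fire T4 -> [0 1 10 1 2]
8. fire T1 -> [0 0 13 1 3]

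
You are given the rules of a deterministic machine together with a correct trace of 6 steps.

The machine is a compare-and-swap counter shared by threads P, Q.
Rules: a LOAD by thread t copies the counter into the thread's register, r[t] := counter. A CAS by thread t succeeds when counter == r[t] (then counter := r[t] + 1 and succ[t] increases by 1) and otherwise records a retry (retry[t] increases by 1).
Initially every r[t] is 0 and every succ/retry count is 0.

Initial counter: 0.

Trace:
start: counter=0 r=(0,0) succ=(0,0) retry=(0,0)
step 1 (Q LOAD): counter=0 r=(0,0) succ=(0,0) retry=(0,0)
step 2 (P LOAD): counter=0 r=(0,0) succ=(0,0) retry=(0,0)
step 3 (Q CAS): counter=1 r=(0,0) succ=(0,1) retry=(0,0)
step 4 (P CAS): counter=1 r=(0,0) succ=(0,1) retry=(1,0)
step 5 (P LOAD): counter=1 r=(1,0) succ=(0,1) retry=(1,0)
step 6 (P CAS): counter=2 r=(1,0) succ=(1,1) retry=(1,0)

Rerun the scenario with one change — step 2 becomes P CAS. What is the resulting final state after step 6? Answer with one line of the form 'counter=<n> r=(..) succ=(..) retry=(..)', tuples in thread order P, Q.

counter=2 r=(1,0) succ=(2,0) retry=(1,1)

(re-executing from step 2 with the substitution; state before step 2: counter=0 r=(0,0) succ=(0,0) retry=(0,0))
step 2 (P CAS): counter=1 r=(0,0) succ=(1,0) retry=(0,0)
step 3 (Q CAS): counter=1 r=(0,0) succ=(1,0) retry=(0,1)
step 4 (P CAS): counter=1 r=(0,0) succ=(1,0) retry=(1,1)
step 5 (P LOAD): counter=1 r=(1,0) succ=(1,0) retry=(1,1)
step 6 (P CAS): counter=2 r=(1,0) succ=(2,0) retry=(1,1)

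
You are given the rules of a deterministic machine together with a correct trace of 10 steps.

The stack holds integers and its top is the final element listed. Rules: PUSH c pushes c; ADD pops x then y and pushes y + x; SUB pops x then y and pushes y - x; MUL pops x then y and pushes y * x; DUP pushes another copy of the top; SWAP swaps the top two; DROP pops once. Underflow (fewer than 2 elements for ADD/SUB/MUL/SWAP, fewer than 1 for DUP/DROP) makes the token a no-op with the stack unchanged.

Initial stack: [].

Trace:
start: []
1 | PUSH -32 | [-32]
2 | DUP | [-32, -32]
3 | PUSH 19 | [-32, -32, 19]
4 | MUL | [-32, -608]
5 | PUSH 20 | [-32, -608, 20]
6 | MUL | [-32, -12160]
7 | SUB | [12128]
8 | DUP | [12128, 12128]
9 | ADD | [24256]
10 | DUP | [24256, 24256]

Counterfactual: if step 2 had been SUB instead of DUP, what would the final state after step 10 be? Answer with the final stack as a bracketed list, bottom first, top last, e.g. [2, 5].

[-24320, -24320]

(re-executing from step 2 with the substitution; state before step 2: [-32])
2 | SUB | [-32]
3 | PUSH 19 | [-32, 19]
4 | MUL | [-608]
5 | PUSH 20 | [-608, 20]
6 | MUL | [-12160]
7 | SUB | [-12160]
8 | DUP | [-12160, -12160]
9 | ADD | [-24320]
10 | DUP | [-24320, -24320]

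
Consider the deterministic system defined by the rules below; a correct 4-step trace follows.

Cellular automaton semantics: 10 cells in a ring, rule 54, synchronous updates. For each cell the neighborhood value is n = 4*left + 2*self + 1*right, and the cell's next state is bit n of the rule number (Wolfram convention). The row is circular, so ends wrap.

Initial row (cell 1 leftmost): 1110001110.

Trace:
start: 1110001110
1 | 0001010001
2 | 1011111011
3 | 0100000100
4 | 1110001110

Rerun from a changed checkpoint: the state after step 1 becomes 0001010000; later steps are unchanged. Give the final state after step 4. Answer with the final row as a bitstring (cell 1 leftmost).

state after step 1 := 0001010000
2 | 0011111000
3 | 0100000100
4 | 1110001110

1110001110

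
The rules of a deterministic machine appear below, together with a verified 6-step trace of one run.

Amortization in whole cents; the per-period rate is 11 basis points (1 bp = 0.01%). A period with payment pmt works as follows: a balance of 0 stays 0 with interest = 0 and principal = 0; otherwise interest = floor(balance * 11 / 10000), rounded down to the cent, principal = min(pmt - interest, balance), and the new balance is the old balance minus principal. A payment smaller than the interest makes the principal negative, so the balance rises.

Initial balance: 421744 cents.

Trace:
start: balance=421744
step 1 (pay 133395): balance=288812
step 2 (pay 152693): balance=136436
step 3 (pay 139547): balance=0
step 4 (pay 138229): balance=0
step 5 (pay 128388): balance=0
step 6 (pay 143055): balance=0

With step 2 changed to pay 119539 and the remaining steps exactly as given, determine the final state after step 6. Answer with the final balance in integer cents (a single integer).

0

(re-executing from step 2 with the substitution; state before step 2: balance=288812)
step 2 (pay 119539): balance=169590
step 3 (pay 139547): balance=30229
step 4 (pay 138229): balance=0
step 5 (pay 128388): balance=0
step 6 (pay 143055): balance=0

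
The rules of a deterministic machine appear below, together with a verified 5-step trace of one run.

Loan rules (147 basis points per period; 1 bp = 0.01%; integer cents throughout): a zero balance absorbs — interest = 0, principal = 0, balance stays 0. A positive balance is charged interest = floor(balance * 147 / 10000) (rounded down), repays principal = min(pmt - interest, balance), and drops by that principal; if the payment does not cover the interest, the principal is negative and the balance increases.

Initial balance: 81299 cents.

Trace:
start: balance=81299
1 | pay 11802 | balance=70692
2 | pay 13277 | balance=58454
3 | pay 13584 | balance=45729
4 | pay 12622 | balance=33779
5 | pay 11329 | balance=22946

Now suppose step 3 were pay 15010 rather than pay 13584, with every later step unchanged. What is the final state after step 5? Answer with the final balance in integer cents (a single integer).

(re-executing from step 3 with the substitution; state before step 3: balance=58454)
3 | pay 15010 | balance=44303
4 | pay 12622 | balance=32332
5 | pay 11329 | balance=21478

21478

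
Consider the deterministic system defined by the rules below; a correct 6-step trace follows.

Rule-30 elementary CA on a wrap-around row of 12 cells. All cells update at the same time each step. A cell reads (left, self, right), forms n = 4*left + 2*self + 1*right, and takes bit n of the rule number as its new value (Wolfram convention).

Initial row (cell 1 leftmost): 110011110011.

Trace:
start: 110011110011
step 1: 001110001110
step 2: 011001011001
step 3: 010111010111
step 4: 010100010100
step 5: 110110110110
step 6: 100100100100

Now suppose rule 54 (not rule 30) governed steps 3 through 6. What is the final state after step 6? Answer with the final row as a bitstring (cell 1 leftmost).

111111111111

(re-executing steps 3..6 under rule 54; state before step 3: 011001011001)
step 3: 100111100111
step 4: 011000011000
step 5: 100100100100
step 6: 111111111111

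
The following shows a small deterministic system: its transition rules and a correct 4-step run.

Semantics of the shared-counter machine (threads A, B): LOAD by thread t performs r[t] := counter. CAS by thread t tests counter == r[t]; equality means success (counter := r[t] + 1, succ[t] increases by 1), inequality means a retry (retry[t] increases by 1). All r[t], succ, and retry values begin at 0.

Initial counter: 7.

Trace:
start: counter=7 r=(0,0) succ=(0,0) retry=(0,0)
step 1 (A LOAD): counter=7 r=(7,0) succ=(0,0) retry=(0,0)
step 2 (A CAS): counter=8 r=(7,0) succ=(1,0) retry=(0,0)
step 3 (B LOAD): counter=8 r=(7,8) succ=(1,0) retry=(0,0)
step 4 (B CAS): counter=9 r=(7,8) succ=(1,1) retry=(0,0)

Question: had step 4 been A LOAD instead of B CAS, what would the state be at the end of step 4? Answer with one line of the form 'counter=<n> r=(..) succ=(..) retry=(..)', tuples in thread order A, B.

counter=8 r=(8,8) succ=(1,0) retry=(0,0)

(re-executing from step 4 with the substitution; state before step 4: counter=8 r=(7,8) succ=(1,0) retry=(0,0))
step 4 (A LOAD): counter=8 r=(8,8) succ=(1,0) retry=(0,0)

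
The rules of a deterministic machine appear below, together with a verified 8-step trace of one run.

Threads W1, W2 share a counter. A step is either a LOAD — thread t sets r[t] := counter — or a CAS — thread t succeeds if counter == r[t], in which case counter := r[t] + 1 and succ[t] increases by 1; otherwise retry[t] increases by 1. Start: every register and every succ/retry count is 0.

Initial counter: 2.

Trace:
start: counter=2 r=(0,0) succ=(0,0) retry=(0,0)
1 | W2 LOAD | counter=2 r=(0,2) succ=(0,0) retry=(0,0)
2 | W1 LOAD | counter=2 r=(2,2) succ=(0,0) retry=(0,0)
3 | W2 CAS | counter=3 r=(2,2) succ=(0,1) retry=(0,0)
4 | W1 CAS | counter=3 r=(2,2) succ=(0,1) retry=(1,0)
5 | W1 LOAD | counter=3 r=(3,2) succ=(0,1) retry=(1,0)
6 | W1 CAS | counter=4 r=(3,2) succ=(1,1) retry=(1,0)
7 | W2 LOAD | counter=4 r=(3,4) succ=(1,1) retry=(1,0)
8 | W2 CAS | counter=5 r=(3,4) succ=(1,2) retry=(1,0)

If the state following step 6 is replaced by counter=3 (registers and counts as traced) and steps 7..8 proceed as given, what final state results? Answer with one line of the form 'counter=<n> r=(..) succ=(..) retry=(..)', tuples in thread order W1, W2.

state after step 6 := counter=3 r=(3,2) succ=(1,1) retry=(1,0)
7 | W2 LOAD | counter=3 r=(3,3) succ=(1,1) retry=(1,0)
8 | W2 CAS | counter=4 r=(3,3) succ=(1,2) retry=(1,0)

counter=4 r=(3,3) succ=(1,2) retry=(1,0)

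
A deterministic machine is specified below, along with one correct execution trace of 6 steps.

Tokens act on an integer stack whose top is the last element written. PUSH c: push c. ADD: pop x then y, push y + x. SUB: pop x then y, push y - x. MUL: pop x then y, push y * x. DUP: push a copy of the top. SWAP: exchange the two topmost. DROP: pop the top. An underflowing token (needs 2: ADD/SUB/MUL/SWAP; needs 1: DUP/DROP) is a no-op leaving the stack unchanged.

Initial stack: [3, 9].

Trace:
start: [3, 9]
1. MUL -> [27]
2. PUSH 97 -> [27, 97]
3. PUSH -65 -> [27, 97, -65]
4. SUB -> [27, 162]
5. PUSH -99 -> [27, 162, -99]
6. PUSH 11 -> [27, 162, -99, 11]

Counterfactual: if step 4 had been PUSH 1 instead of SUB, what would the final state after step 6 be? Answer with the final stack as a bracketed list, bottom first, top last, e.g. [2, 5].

(re-executing from step 4 with the substitution; state before step 4: [27, 97, -65])
4. PUSH 1 -> [27, 97, -65, 1]
5. PUSH -99 -> [27, 97, -65, 1, -99]
6. PUSH 11 -> [27, 97, -65, 1, -99, 11]

[27, 97, -65, 1, -99, 11]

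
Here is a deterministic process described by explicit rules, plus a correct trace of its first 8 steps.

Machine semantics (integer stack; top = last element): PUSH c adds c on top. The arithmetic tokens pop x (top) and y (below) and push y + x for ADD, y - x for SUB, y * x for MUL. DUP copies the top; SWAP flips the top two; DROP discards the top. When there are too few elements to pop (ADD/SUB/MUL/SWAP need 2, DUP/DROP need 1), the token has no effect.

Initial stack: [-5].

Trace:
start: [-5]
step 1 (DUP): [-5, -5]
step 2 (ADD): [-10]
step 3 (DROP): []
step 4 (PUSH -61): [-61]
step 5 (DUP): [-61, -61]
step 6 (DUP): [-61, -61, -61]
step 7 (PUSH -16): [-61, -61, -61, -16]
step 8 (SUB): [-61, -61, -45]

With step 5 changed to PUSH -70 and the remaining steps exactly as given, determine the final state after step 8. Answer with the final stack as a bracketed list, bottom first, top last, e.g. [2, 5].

(re-executing from step 5 with the substitution; state before step 5: [-61])
step 5 (PUSH -70): [-61, -70]
step 6 (DUP): [-61, -70, -70]
step 7 (PUSH -16): [-61, -70, -70, -16]
step 8 (SUB): [-61, -70, -54]

[-61, -70, -54]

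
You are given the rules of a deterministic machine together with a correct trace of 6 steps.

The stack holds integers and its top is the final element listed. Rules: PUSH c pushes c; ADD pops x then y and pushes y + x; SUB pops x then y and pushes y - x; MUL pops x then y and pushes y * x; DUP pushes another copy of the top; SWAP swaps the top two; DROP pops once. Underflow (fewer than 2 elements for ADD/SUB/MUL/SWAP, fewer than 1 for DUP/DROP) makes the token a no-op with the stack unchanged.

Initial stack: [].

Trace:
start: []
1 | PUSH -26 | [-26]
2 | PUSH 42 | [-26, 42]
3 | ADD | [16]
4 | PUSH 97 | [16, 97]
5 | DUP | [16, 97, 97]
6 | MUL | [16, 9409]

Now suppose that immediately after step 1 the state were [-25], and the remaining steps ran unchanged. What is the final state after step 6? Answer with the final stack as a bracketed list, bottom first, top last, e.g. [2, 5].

[17, 9409]

state after step 1 := [-25]
2 | PUSH 42 | [-25, 42]
3 | ADD | [17]
4 | PUSH 97 | [17, 97]
5 | DUP | [17, 97, 97]
6 | MUL | [17, 9409]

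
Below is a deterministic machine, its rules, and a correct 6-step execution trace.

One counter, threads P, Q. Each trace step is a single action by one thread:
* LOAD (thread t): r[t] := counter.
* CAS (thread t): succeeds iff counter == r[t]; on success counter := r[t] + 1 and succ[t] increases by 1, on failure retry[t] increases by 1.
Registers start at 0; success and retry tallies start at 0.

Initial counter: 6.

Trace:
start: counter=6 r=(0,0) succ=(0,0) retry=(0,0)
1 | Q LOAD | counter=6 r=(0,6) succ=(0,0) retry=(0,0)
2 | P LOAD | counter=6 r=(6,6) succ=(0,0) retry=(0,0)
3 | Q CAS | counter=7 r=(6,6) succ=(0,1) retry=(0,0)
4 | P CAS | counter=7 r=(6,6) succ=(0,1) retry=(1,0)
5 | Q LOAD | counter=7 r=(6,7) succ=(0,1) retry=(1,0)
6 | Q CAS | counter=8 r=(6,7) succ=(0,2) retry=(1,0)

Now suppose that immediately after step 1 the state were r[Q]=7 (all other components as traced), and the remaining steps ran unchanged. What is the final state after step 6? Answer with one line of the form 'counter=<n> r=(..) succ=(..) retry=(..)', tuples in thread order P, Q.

state after step 1 := counter=6 r=(0,7) succ=(0,0) retry=(0,0)
2 | P LOAD | counter=6 r=(6,7) succ=(0,0) retry=(0,0)
3 | Q CAS | counter=6 r=(6,7) succ=(0,0) retry=(0,1)
4 | P CAS | counter=7 r=(6,7) succ=(1,0) retry=(0,1)
5 | Q LOAD | counter=7 r=(6,7) succ=(1,0) retry=(0,1)
6 | Q CAS | counter=8 r=(6,7) succ=(1,1) retry=(0,1)

counter=8 r=(6,7) succ=(1,1) retry=(0,1)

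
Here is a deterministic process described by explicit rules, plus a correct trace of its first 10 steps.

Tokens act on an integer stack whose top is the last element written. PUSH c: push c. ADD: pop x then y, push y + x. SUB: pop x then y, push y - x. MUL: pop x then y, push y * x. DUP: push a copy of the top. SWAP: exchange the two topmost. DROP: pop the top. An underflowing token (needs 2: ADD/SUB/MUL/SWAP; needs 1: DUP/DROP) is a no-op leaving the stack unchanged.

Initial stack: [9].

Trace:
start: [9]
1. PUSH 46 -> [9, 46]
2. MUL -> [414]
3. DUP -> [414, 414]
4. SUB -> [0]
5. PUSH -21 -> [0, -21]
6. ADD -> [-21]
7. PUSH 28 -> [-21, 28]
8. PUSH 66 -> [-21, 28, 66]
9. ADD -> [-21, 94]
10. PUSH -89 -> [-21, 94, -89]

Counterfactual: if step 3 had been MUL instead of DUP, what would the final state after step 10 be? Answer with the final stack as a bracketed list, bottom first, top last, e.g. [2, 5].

[393, 94, -89]

(re-executing from step 3 with the substitution; state before step 3: [414])
3. MUL -> [414]
4. SUB -> [414]
5. PUSH -21 -> [414, -21]
6. ADD -> [393]
7. PUSH 28 -> [393, 28]
8. PUSH 66 -> [393, 28, 66]
9. ADD -> [393, 94]
10. PUSH -89 -> [393, 94, -89]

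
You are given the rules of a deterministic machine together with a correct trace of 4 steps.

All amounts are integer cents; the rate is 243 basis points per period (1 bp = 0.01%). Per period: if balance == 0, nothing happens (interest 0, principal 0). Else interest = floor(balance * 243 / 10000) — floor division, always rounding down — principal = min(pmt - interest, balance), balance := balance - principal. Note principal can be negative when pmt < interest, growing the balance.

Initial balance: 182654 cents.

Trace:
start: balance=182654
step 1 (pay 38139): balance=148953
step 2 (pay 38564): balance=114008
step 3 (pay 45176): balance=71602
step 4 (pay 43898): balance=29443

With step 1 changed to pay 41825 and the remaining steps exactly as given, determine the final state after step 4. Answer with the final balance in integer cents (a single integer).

25481

(re-executing from step 1 with the substitution; state before step 1: balance=182654)
step 1 (pay 41825): balance=145267
step 2 (pay 38564): balance=110232
step 3 (pay 45176): balance=67734
step 4 (pay 43898): balance=25481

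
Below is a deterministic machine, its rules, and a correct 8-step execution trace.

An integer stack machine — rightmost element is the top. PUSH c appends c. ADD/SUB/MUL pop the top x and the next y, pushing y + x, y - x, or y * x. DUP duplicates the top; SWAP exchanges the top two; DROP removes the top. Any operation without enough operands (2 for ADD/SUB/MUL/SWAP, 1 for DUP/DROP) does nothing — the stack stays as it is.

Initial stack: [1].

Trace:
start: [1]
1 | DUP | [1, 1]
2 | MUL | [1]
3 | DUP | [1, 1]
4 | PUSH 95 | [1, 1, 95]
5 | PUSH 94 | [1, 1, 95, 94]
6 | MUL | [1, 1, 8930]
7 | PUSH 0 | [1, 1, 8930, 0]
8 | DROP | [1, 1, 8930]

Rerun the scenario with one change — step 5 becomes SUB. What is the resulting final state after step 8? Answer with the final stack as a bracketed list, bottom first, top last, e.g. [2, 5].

(re-executing from step 5 with the substitution; state before step 5: [1, 1, 95])
5 | SUB | [1, -94]
6 | MUL | [-94]
7 | PUSH 0 | [-94, 0]
8 | DROP | [-94]

[-94]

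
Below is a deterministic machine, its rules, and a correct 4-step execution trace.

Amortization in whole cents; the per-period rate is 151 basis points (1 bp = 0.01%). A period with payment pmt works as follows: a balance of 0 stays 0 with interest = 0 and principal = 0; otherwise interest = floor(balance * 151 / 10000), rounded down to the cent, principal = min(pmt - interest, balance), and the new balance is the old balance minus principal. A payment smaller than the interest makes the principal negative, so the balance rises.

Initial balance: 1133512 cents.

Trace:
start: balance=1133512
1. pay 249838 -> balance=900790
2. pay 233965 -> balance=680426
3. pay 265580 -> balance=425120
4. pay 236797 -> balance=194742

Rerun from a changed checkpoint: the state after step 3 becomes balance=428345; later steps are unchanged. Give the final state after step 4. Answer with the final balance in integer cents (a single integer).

198016

state after step 3 := balance=428345
4. pay 236797 -> balance=198016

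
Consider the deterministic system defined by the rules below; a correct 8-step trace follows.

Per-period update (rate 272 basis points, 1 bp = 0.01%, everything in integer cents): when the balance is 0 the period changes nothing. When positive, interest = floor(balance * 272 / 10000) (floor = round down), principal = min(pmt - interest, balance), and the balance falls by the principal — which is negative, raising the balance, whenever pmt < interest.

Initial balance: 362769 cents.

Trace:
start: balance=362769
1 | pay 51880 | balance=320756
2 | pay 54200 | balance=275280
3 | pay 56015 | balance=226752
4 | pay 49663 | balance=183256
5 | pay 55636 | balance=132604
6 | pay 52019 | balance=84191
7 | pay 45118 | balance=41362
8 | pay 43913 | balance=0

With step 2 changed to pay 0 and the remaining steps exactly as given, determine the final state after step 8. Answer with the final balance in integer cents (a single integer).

(re-executing from step 2 with the substitution; state before step 2: balance=320756)
2 | pay 0 | balance=329480
3 | pay 56015 | balance=282426
4 | pay 49663 | balance=240444
5 | pay 55636 | balance=191348
6 | pay 52019 | balance=144533
7 | pay 45118 | balance=103346
8 | pay 43913 | balance=62244

62244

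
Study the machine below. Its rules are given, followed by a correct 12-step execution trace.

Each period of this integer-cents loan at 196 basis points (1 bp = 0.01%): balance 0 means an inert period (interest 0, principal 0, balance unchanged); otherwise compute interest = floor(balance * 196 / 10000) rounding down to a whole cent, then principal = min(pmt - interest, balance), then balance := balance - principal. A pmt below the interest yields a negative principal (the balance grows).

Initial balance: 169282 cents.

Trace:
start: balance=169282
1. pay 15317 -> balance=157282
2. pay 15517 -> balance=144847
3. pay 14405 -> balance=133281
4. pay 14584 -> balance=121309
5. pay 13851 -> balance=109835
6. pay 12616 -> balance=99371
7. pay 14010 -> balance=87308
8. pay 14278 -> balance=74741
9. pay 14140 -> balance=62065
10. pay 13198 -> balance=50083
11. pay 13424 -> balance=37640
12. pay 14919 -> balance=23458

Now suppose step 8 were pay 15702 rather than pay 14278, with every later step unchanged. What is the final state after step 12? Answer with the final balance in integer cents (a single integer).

(re-executing from step 8 with the substitution; state before step 8: balance=87308)
8. pay 15702 -> balance=73317
9. pay 14140 -> balance=60614
10. pay 13198 -> balance=48604
11. pay 13424 -> balance=36132
12. pay 14919 -> balance=21921

21921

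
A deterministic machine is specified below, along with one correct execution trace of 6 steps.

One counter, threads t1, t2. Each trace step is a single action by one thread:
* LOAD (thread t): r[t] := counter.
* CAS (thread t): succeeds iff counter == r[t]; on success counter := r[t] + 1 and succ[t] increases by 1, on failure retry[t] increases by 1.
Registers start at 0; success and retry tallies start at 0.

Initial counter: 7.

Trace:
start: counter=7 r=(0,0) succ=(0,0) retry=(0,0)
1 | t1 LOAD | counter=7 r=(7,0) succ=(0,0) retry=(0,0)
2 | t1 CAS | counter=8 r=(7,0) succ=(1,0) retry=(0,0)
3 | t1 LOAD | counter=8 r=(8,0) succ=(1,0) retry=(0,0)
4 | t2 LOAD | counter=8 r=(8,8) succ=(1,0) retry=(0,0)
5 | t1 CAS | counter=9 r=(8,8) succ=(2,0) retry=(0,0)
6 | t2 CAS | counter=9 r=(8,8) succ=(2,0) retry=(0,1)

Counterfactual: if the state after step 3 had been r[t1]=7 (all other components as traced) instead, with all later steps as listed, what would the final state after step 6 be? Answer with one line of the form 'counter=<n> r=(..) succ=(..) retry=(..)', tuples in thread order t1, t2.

counter=9 r=(7,8) succ=(1,1) retry=(1,0)

state after step 3 := counter=8 r=(7,0) succ=(1,0) retry=(0,0)
4 | t2 LOAD | counter=8 r=(7,8) succ=(1,0) retry=(0,0)
5 | t1 CAS | counter=8 r=(7,8) succ=(1,0) retry=(1,0)
6 | t2 CAS | counter=9 r=(7,8) succ=(1,1) retry=(1,0)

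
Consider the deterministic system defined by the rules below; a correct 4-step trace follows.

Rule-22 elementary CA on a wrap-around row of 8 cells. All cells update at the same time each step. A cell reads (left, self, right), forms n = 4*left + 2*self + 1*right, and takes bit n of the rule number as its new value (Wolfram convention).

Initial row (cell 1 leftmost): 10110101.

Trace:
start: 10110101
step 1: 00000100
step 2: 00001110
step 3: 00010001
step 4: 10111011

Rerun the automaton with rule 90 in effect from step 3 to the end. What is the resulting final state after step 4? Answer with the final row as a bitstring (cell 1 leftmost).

(re-executing steps 3..4 under rule 90; state before step 3: 00001110)
step 3: 00011011
step 4: 10111011

10111011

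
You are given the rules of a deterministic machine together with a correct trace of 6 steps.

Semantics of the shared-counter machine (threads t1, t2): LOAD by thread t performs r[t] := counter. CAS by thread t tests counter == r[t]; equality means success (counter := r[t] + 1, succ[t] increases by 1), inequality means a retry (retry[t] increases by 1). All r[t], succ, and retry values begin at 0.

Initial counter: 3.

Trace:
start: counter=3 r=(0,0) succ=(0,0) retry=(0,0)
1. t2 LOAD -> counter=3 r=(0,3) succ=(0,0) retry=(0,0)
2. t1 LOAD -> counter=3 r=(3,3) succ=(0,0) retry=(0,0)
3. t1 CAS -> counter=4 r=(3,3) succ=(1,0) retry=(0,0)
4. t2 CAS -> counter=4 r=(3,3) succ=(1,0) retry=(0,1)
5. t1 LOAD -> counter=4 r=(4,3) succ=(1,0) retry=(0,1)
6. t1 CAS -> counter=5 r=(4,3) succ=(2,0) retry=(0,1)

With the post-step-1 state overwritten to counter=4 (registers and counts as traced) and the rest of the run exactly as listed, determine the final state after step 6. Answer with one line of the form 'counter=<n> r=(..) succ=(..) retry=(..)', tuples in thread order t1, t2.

counter=6 r=(5,3) succ=(2,0) retry=(0,1)

state after step 1 := counter=4 r=(0,3) succ=(0,0) retry=(0,0)
2. t1 LOAD -> counter=4 r=(4,3) succ=(0,0) retry=(0,0)
3. t1 CAS -> counter=5 r=(4,3) succ=(1,0) retry=(0,0)
4. t2 CAS -> counter=5 r=(4,3) succ=(1,0) retry=(0,1)
5. t1 LOAD -> counter=5 r=(5,3) succ=(1,0) retry=(0,1)
6. t1 CAS -> counter=6 r=(5,3) succ=(2,0) retry=(0,1)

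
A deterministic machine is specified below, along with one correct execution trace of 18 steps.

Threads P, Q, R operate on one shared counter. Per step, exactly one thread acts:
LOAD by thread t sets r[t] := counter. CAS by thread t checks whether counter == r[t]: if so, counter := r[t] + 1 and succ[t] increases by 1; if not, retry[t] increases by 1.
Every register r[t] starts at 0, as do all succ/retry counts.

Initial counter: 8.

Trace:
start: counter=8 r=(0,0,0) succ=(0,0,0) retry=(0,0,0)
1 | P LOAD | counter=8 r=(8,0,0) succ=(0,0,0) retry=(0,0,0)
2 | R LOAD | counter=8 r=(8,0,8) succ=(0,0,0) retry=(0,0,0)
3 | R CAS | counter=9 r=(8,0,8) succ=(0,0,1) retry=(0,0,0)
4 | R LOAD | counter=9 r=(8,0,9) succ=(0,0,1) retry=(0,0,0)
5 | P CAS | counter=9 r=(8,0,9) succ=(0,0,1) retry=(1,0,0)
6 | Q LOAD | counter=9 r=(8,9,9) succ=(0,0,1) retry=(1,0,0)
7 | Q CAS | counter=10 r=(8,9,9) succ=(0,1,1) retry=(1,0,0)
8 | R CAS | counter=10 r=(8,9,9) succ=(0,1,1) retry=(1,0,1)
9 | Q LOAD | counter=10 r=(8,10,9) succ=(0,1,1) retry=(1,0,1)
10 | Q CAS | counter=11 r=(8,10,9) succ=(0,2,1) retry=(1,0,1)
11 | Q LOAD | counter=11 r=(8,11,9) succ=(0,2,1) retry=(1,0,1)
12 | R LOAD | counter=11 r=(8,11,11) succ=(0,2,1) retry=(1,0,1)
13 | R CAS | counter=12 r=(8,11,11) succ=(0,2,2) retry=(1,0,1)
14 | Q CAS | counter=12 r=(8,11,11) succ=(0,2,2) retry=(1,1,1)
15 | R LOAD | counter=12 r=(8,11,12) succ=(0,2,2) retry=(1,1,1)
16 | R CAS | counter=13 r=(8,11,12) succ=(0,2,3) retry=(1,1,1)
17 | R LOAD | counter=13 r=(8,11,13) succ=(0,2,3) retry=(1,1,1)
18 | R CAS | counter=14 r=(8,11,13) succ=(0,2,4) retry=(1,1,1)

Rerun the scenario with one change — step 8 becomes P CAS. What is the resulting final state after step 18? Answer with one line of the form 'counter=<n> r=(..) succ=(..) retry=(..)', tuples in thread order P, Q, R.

counter=14 r=(8,11,13) succ=(0,2,4) retry=(2,1,0)

(re-executing from step 8 with the substitution; state before step 8: counter=10 r=(8,9,9) succ=(0,1,1) retry=(1,0,0))
8 | P CAS | counter=10 r=(8,9,9) succ=(0,1,1) retry=(2,0,0)
9 | Q LOAD | counter=10 r=(8,10,9) succ=(0,1,1) retry=(2,0,0)
10 | Q CAS | counter=11 r=(8,10,9) succ=(0,2,1) retry=(2,0,0)
11 | Q LOAD | counter=11 r=(8,11,9) succ=(0,2,1) retry=(2,0,0)
12 | R LOAD | counter=11 r=(8,11,11) succ=(0,2,1) retry=(2,0,0)
13 | R CAS | counter=12 r=(8,11,11) succ=(0,2,2) retry=(2,0,0)
14 | Q CAS | counter=12 r=(8,11,11) succ=(0,2,2) retry=(2,1,0)
15 | R LOAD | counter=12 r=(8,11,12) succ=(0,2,2) retry=(2,1,0)
16 | R CAS | counter=13 r=(8,11,12) succ=(0,2,3) retry=(2,1,0)
17 | R LOAD | counter=13 r=(8,11,13) succ=(0,2,3) retry=(2,1,0)
18 | R CAS | counter=14 r=(8,11,13) succ=(0,2,4) retry=(2,1,0)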